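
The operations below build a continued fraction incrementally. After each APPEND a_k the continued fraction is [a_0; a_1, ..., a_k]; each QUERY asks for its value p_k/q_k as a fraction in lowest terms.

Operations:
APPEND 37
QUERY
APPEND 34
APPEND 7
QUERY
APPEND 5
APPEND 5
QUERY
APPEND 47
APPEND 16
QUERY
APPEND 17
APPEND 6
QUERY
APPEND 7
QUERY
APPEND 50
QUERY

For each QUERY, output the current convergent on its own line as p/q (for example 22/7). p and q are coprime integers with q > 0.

APPEND 37: p_0 = 37·1 + 0 = 37, q_0 = 37·0 + 1 = 1 → 37/1
APPEND 34: p_1 = 34·37 + 1 = 1259, q_1 = 34·1 + 0 = 34 → 1259/34
APPEND 7: p_2 = 7·1259 + 37 = 8850, q_2 = 7·34 + 1 = 239 → 8850/239
APPEND 5: p_3 = 5·8850 + 1259 = 45509, q_3 = 5·239 + 34 = 1229 → 45509/1229
APPEND 5: p_4 = 5·45509 + 8850 = 236395, q_4 = 5·1229 + 239 = 6384 → 236395/6384
APPEND 47: p_5 = 47·236395 + 45509 = 11156074, q_5 = 47·6384 + 1229 = 301277 → 11156074/301277
APPEND 16: p_6 = 16·11156074 + 236395 = 178733579, q_6 = 16·301277 + 6384 = 4826816 → 178733579/4826816
APPEND 17: p_7 = 17·178733579 + 11156074 = 3049626917, q_7 = 17·4826816 + 301277 = 82357149 → 3049626917/82357149
APPEND 6: p_8 = 6·3049626917 + 178733579 = 18476495081, q_8 = 6·82357149 + 4826816 = 498969710 → 18476495081/498969710
APPEND 7: p_9 = 7·18476495081 + 3049626917 = 132385092484, q_9 = 7·498969710 + 82357149 = 3575145119 → 132385092484/3575145119
APPEND 50: p_10 = 50·132385092484 + 18476495081 = 6637731119281, q_10 = 50·3575145119 + 498969710 = 179256225660 → 6637731119281/179256225660

37/1
8850/239
236395/6384
178733579/4826816
18476495081/498969710
132385092484/3575145119
6637731119281/179256225660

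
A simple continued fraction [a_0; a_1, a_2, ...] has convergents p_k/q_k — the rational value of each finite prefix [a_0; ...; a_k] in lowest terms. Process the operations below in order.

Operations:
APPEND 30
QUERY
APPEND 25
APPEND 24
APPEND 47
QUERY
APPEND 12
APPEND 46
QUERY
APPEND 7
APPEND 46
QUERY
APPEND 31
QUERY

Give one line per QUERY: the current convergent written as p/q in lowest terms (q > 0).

30/1
849289/28272
470487301/15662062
152437036235/5074479816
4728851743914/157418848595

APPEND 30: p_0 = 30·1 + 0 = 30, q_0 = 30·0 + 1 = 1 → 30/1
APPEND 25: p_1 = 25·30 + 1 = 751, q_1 = 25·1 + 0 = 25 → 751/25
APPEND 24: p_2 = 24·751 + 30 = 18054, q_2 = 24·25 + 1 = 601 → 18054/601
APPEND 47: p_3 = 47·18054 + 751 = 849289, q_3 = 47·601 + 25 = 28272 → 849289/28272
APPEND 12: p_4 = 12·849289 + 18054 = 10209522, q_4 = 12·28272 + 601 = 339865 → 10209522/339865
APPEND 46: p_5 = 46·10209522 + 849289 = 470487301, q_5 = 46·339865 + 28272 = 15662062 → 470487301/15662062
APPEND 7: p_6 = 7·470487301 + 10209522 = 3303620629, q_6 = 7·15662062 + 339865 = 109974299 → 3303620629/109974299
APPEND 46: p_7 = 46·3303620629 + 470487301 = 152437036235, q_7 = 46·109974299 + 15662062 = 5074479816 → 152437036235/5074479816
APPEND 31: p_8 = 31·152437036235 + 3303620629 = 4728851743914, q_8 = 31·5074479816 + 109974299 = 157418848595 → 4728851743914/157418848595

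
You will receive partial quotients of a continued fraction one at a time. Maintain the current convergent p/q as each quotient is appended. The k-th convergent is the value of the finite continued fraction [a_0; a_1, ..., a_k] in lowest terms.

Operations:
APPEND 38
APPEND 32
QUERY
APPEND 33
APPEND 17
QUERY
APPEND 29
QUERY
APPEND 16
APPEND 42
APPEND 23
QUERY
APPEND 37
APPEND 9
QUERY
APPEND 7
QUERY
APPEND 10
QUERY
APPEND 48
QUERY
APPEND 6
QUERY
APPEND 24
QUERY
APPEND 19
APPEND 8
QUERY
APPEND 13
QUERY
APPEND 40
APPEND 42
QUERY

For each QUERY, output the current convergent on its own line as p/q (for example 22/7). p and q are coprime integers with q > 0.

1217/32
684600/18001
19893599/523086
308913324705/8122624537
103297804759413/2716131731638
734527843475303/19313812022255
7448576239512443/195854251954188
358266187340072567/9420317905823279
2157045700279947845/56717761686893862
52127362994058820847/1370646598391275967
7992742903693239172351/210162671647360373847
104898234690599506784501/2758213734546805997246
176669627716852886949984923/4645384119982370017072100

APPEND 38: p_0 = 38·1 + 0 = 38, q_0 = 38·0 + 1 = 1 → 38/1
APPEND 32: p_1 = 32·38 + 1 = 1217, q_1 = 32·1 + 0 = 32 → 1217/32
APPEND 33: p_2 = 33·1217 + 38 = 40199, q_2 = 33·32 + 1 = 1057 → 40199/1057
APPEND 17: p_3 = 17·40199 + 1217 = 684600, q_3 = 17·1057 + 32 = 18001 → 684600/18001
APPEND 29: p_4 = 29·684600 + 40199 = 19893599, q_4 = 29·18001 + 1057 = 523086 → 19893599/523086
APPEND 16: p_5 = 16·19893599 + 684600 = 318982184, q_5 = 16·523086 + 18001 = 8387377 → 318982184/8387377
APPEND 42: p_6 = 42·318982184 + 19893599 = 13417145327, q_6 = 42·8387377 + 523086 = 352792920 → 13417145327/352792920
APPEND 23: p_7 = 23·13417145327 + 318982184 = 308913324705, q_7 = 23·352792920 + 8387377 = 8122624537 → 308913324705/8122624537
APPEND 37: p_8 = 37·308913324705 + 13417145327 = 11443210159412, q_8 = 37·8122624537 + 352792920 = 300889900789 → 11443210159412/300889900789
APPEND 9: p_9 = 9·11443210159412 + 308913324705 = 103297804759413, q_9 = 9·300889900789 + 8122624537 = 2716131731638 → 103297804759413/2716131731638
APPEND 7: p_10 = 7·103297804759413 + 11443210159412 = 734527843475303, q_10 = 7·2716131731638 + 300889900789 = 19313812022255 → 734527843475303/19313812022255
APPEND 10: p_11 = 10·734527843475303 + 103297804759413 = 7448576239512443, q_11 = 10·19313812022255 + 2716131731638 = 195854251954188 → 7448576239512443/195854251954188
APPEND 48: p_12 = 48·7448576239512443 + 734527843475303 = 358266187340072567, q_12 = 48·195854251954188 + 19313812022255 = 9420317905823279 → 358266187340072567/9420317905823279
APPEND 6: p_13 = 6·358266187340072567 + 7448576239512443 = 2157045700279947845, q_13 = 6·9420317905823279 + 195854251954188 = 56717761686893862 → 2157045700279947845/56717761686893862
APPEND 24: p_14 = 24·2157045700279947845 + 358266187340072567 = 52127362994058820847, q_14 = 24·56717761686893862 + 9420317905823279 = 1370646598391275967 → 52127362994058820847/1370646598391275967
APPEND 19: p_15 = 19·52127362994058820847 + 2157045700279947845 = 992576942587397543938, q_15 = 19·1370646598391275967 + 56717761686893862 = 26099003131121137235 → 992576942587397543938/26099003131121137235
APPEND 8: p_16 = 8·992576942587397543938 + 52127362994058820847 = 7992742903693239172351, q_16 = 8·26099003131121137235 + 1370646598391275967 = 210162671647360373847 → 7992742903693239172351/210162671647360373847
APPEND 13: p_17 = 13·7992742903693239172351 + 992576942587397543938 = 104898234690599506784501, q_17 = 13·210162671647360373847 + 26099003131121137235 = 2758213734546805997246 → 104898234690599506784501/2758213734546805997246
APPEND 40: p_18 = 40·104898234690599506784501 + 7992742903693239172351 = 4203922130527673510552391, q_18 = 40·2758213734546805997246 + 210162671647360373847 = 110538712053519600263687 → 4203922130527673510552391/110538712053519600263687
APPEND 42: p_19 = 42·4203922130527673510552391 + 104898234690599506784501 = 176669627716852886949984923, q_19 = 42·110538712053519600263687 + 2758213734546805997246 = 4645384119982370017072100 → 176669627716852886949984923/4645384119982370017072100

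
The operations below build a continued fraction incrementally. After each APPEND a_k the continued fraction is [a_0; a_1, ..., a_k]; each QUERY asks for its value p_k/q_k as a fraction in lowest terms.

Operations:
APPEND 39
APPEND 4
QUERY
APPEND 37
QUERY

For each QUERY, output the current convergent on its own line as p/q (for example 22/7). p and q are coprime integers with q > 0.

APPEND 39: p_0 = 39·1 + 0 = 39, q_0 = 39·0 + 1 = 1 → 39/1
APPEND 4: p_1 = 4·39 + 1 = 157, q_1 = 4·1 + 0 = 4 → 157/4
APPEND 37: p_2 = 37·157 + 39 = 5848, q_2 = 37·4 + 1 = 149 → 5848/149

157/4
5848/149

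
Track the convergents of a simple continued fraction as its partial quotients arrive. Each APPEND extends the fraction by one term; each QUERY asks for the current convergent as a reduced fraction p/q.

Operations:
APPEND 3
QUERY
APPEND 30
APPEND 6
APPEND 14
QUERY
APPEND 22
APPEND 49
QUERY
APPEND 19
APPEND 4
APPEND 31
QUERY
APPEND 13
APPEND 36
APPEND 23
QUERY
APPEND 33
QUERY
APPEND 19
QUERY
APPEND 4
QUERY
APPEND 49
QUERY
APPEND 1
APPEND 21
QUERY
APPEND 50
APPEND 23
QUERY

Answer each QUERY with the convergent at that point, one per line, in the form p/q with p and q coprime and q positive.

APPEND 3: p_0 = 3·1 + 0 = 3, q_0 = 3·0 + 1 = 1 → 3/1
APPEND 30: p_1 = 30·3 + 1 = 91, q_1 = 30·1 + 0 = 30 → 91/30
APPEND 6: p_2 = 6·91 + 3 = 549, q_2 = 6·30 + 1 = 181 → 549/181
APPEND 14: p_3 = 14·549 + 91 = 7777, q_3 = 14·181 + 30 = 2564 → 7777/2564
APPEND 22: p_4 = 22·7777 + 549 = 171643, q_4 = 22·2564 + 181 = 56589 → 171643/56589
APPEND 49: p_5 = 49·171643 + 7777 = 8418284, q_5 = 49·56589 + 2564 = 2775425 → 8418284/2775425
APPEND 19: p_6 = 19·8418284 + 171643 = 160119039, q_6 = 19·2775425 + 56589 = 52789664 → 160119039/52789664
APPEND 4: p_7 = 4·160119039 + 8418284 = 648894440, q_7 = 4·52789664 + 2775425 = 213934081 → 648894440/213934081
APPEND 31: p_8 = 31·648894440 + 160119039 = 20275846679, q_8 = 31·213934081 + 52789664 = 6684746175 → 20275846679/6684746175
APPEND 13: p_9 = 13·20275846679 + 648894440 = 264234901267, q_9 = 13·6684746175 + 213934081 = 87115634356 → 264234901267/87115634356
APPEND 36: p_10 = 36·264234901267 + 20275846679 = 9532732292291, q_10 = 36·87115634356 + 6684746175 = 3142847582991 → 9532732292291/3142847582991
APPEND 23: p_11 = 23·9532732292291 + 264234901267 = 219517077623960, q_11 = 23·3142847582991 + 87115634356 = 72372610043149 → 219517077623960/72372610043149
APPEND 33: p_12 = 33·219517077623960 + 9532732292291 = 7253596293882971, q_12 = 33·72372610043149 + 3142847582991 = 2391438979006908 → 7253596293882971/2391438979006908
APPEND 19: p_13 = 19·7253596293882971 + 219517077623960 = 138037846661400409, q_13 = 19·2391438979006908 + 72372610043149 = 45509713211174401 → 138037846661400409/45509713211174401
APPEND 4: p_14 = 4·138037846661400409 + 7253596293882971 = 559404982939484607, q_14 = 4·45509713211174401 + 2391438979006908 = 184430291823704512 → 559404982939484607/184430291823704512
APPEND 49: p_15 = 49·559404982939484607 + 138037846661400409 = 27548882010696146152, q_15 = 49·184430291823704512 + 45509713211174401 = 9082594012572695489 → 27548882010696146152/9082594012572695489
APPEND 1: p_16 = 1·27548882010696146152 + 559404982939484607 = 28108286993635630759, q_16 = 1·9082594012572695489 + 184430291823704512 = 9267024304396400001 → 28108286993635630759/9267024304396400001
APPEND 21: p_17 = 21·28108286993635630759 + 27548882010696146152 = 617822908877044392091, q_17 = 21·9267024304396400001 + 9082594012572695489 = 203690104404897095510 → 617822908877044392091/203690104404897095510
APPEND 50: p_18 = 50·617822908877044392091 + 28108286993635630759 = 30919253730845855235309, q_18 = 50·203690104404897095510 + 9267024304396400001 = 10193772244549251175501 → 30919253730845855235309/10193772244549251175501
APPEND 23: p_19 = 23·30919253730845855235309 + 617822908877044392091 = 711760658718331714804198, q_19 = 23·10193772244549251175501 + 203690104404897095510 = 234660451729037674132033 → 711760658718331714804198/234660451729037674132033

3/1
7777/2564
8418284/2775425
20275846679/6684746175
219517077623960/72372610043149
7253596293882971/2391438979006908
138037846661400409/45509713211174401
559404982939484607/184430291823704512
27548882010696146152/9082594012572695489
617822908877044392091/203690104404897095510
711760658718331714804198/234660451729037674132033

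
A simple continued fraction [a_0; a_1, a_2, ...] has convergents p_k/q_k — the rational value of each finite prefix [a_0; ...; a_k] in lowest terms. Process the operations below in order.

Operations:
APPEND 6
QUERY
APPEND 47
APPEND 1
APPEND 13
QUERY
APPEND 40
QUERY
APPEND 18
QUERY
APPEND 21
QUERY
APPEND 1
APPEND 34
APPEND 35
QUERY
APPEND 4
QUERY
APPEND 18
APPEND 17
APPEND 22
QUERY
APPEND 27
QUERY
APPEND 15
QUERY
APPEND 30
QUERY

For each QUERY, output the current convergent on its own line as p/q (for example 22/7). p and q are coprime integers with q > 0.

APPEND 6: p_0 = 6·1 + 0 = 6, q_0 = 6·0 + 1 = 1 → 6/1
APPEND 47: p_1 = 47·6 + 1 = 283, q_1 = 47·1 + 0 = 47 → 283/47
APPEND 1: p_2 = 1·283 + 6 = 289, q_2 = 1·47 + 1 = 48 → 289/48
APPEND 13: p_3 = 13·289 + 283 = 4040, q_3 = 13·48 + 47 = 671 → 4040/671
APPEND 40: p_4 = 40·4040 + 289 = 161889, q_4 = 40·671 + 48 = 26888 → 161889/26888
APPEND 18: p_5 = 18·161889 + 4040 = 2918042, q_5 = 18·26888 + 671 = 484655 → 2918042/484655
APPEND 21: p_6 = 21·2918042 + 161889 = 61440771, q_6 = 21·484655 + 26888 = 10204643 → 61440771/10204643
APPEND 1: p_7 = 1·61440771 + 2918042 = 64358813, q_7 = 1·10204643 + 484655 = 10689298 → 64358813/10689298
APPEND 34: p_8 = 34·64358813 + 61440771 = 2249640413, q_8 = 34·10689298 + 10204643 = 373640775 → 2249640413/373640775
APPEND 35: p_9 = 35·2249640413 + 64358813 = 78801773268, q_9 = 35·373640775 + 10689298 = 13088116423 → 78801773268/13088116423
APPEND 4: p_10 = 4·78801773268 + 2249640413 = 317456733485, q_10 = 4·13088116423 + 373640775 = 52726106467 → 317456733485/52726106467
APPEND 18: p_11 = 18·317456733485 + 78801773268 = 5793022975998, q_11 = 18·52726106467 + 13088116423 = 962158032829 → 5793022975998/962158032829
APPEND 17: p_12 = 17·5793022975998 + 317456733485 = 98798847325451, q_12 = 17·962158032829 + 52726106467 = 16409412664560 → 98798847325451/16409412664560
APPEND 22: p_13 = 22·98798847325451 + 5793022975998 = 2179367664135920, q_13 = 22·16409412664560 + 962158032829 = 361969236653149 → 2179367664135920/361969236653149
APPEND 27: p_14 = 27·2179367664135920 + 98798847325451 = 58941725778995291, q_14 = 27·361969236653149 + 16409412664560 = 9789578802299583 → 58941725778995291/9789578802299583
APPEND 15: p_15 = 15·58941725778995291 + 2179367664135920 = 886305254349065285, q_15 = 15·9789578802299583 + 361969236653149 = 147205651271146894 → 886305254349065285/147205651271146894
APPEND 30: p_16 = 30·886305254349065285 + 58941725778995291 = 26648099356250953841, q_16 = 30·147205651271146894 + 9789578802299583 = 4425959116936706403 → 26648099356250953841/4425959116936706403

6/1
4040/671
161889/26888
2918042/484655
61440771/10204643
78801773268/13088116423
317456733485/52726106467
2179367664135920/361969236653149
58941725778995291/9789578802299583
886305254349065285/147205651271146894
26648099356250953841/4425959116936706403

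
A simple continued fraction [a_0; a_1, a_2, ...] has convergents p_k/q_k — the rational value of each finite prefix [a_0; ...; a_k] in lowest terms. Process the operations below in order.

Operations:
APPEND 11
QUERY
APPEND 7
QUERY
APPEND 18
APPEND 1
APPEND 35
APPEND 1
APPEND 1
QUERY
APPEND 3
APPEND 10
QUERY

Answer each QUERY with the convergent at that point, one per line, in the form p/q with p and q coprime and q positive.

11/1
78/7
108833/9768
3925453/352318

APPEND 11: p_0 = 11·1 + 0 = 11, q_0 = 11·0 + 1 = 1 → 11/1
APPEND 7: p_1 = 7·11 + 1 = 78, q_1 = 7·1 + 0 = 7 → 78/7
APPEND 18: p_2 = 18·78 + 11 = 1415, q_2 = 18·7 + 1 = 127 → 1415/127
APPEND 1: p_3 = 1·1415 + 78 = 1493, q_3 = 1·127 + 7 = 134 → 1493/134
APPEND 35: p_4 = 35·1493 + 1415 = 53670, q_4 = 35·134 + 127 = 4817 → 53670/4817
APPEND 1: p_5 = 1·53670 + 1493 = 55163, q_5 = 1·4817 + 134 = 4951 → 55163/4951
APPEND 1: p_6 = 1·55163 + 53670 = 108833, q_6 = 1·4951 + 4817 = 9768 → 108833/9768
APPEND 3: p_7 = 3·108833 + 55163 = 381662, q_7 = 3·9768 + 4951 = 34255 → 381662/34255
APPEND 10: p_8 = 10·381662 + 108833 = 3925453, q_8 = 10·34255 + 9768 = 352318 → 3925453/352318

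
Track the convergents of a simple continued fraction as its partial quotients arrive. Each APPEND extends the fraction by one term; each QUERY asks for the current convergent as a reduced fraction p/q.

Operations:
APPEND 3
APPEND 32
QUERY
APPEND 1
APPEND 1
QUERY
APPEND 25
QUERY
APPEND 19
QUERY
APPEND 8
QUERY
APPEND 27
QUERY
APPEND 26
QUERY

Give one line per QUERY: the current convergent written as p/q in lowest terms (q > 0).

97/32
197/65
5025/1658
95672/31567
770401/254194
20896499/6894805
544079375/179519124

APPEND 3: p_0 = 3·1 + 0 = 3, q_0 = 3·0 + 1 = 1 → 3/1
APPEND 32: p_1 = 32·3 + 1 = 97, q_1 = 32·1 + 0 = 32 → 97/32
APPEND 1: p_2 = 1·97 + 3 = 100, q_2 = 1·32 + 1 = 33 → 100/33
APPEND 1: p_3 = 1·100 + 97 = 197, q_3 = 1·33 + 32 = 65 → 197/65
APPEND 25: p_4 = 25·197 + 100 = 5025, q_4 = 25·65 + 33 = 1658 → 5025/1658
APPEND 19: p_5 = 19·5025 + 197 = 95672, q_5 = 19·1658 + 65 = 31567 → 95672/31567
APPEND 8: p_6 = 8·95672 + 5025 = 770401, q_6 = 8·31567 + 1658 = 254194 → 770401/254194
APPEND 27: p_7 = 27·770401 + 95672 = 20896499, q_7 = 27·254194 + 31567 = 6894805 → 20896499/6894805
APPEND 26: p_8 = 26·20896499 + 770401 = 544079375, q_8 = 26·6894805 + 254194 = 179519124 → 544079375/179519124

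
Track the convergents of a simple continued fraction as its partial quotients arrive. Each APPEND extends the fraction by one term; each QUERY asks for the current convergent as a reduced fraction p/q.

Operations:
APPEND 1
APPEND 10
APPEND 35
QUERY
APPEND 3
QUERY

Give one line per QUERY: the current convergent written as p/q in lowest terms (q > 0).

APPEND 1: p_0 = 1·1 + 0 = 1, q_0 = 1·0 + 1 = 1 → 1/1
APPEND 10: p_1 = 10·1 + 1 = 11, q_1 = 10·1 + 0 = 10 → 11/10
APPEND 35: p_2 = 35·11 + 1 = 386, q_2 = 35·10 + 1 = 351 → 386/351
APPEND 3: p_3 = 3·386 + 11 = 1169, q_3 = 3·351 + 10 = 1063 → 1169/1063

386/351
1169/1063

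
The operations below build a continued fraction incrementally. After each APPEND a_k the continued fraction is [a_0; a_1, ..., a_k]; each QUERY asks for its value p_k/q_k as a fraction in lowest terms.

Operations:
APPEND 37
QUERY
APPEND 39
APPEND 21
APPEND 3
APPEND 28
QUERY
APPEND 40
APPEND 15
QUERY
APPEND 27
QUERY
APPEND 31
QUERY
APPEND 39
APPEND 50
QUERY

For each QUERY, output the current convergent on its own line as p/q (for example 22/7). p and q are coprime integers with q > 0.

37/1
2621117/70792
1576679222/42583477
42675276201/1152588058
1324510241453/35772813275
2586253244884853/69850388102425

APPEND 37: p_0 = 37·1 + 0 = 37, q_0 = 37·0 + 1 = 1 → 37/1
APPEND 39: p_1 = 39·37 + 1 = 1444, q_1 = 39·1 + 0 = 39 → 1444/39
APPEND 21: p_2 = 21·1444 + 37 = 30361, q_2 = 21·39 + 1 = 820 → 30361/820
APPEND 3: p_3 = 3·30361 + 1444 = 92527, q_3 = 3·820 + 39 = 2499 → 92527/2499
APPEND 28: p_4 = 28·92527 + 30361 = 2621117, q_4 = 28·2499 + 820 = 70792 → 2621117/70792
APPEND 40: p_5 = 40·2621117 + 92527 = 104937207, q_5 = 40·70792 + 2499 = 2834179 → 104937207/2834179
APPEND 15: p_6 = 15·104937207 + 2621117 = 1576679222, q_6 = 15·2834179 + 70792 = 42583477 → 1576679222/42583477
APPEND 27: p_7 = 27·1576679222 + 104937207 = 42675276201, q_7 = 27·42583477 + 2834179 = 1152588058 → 42675276201/1152588058
APPEND 31: p_8 = 31·42675276201 + 1576679222 = 1324510241453, q_8 = 31·1152588058 + 42583477 = 35772813275 → 1324510241453/35772813275
APPEND 39: p_9 = 39·1324510241453 + 42675276201 = 51698574692868, q_9 = 39·35772813275 + 1152588058 = 1396292305783 → 51698574692868/1396292305783
APPEND 50: p_10 = 50·51698574692868 + 1324510241453 = 2586253244884853, q_10 = 50·1396292305783 + 35772813275 = 69850388102425 → 2586253244884853/69850388102425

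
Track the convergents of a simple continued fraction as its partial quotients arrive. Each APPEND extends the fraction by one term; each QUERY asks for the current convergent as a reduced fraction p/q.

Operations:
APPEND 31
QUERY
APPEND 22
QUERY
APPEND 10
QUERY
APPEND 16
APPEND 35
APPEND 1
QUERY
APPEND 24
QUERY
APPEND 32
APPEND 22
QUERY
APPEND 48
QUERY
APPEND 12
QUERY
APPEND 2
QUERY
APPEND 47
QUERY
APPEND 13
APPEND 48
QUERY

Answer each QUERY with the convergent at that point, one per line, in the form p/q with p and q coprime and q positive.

APPEND 31: p_0 = 31·1 + 0 = 31, q_0 = 31·0 + 1 = 1 → 31/1
APPEND 22: p_1 = 22·31 + 1 = 683, q_1 = 22·1 + 0 = 22 → 683/22
APPEND 10: p_2 = 10·683 + 31 = 6861, q_2 = 10·22 + 1 = 221 → 6861/221
APPEND 16: p_3 = 16·6861 + 683 = 110459, q_3 = 16·221 + 22 = 3558 → 110459/3558
APPEND 35: p_4 = 35·110459 + 6861 = 3872926, q_4 = 35·3558 + 221 = 124751 → 3872926/124751
APPEND 1: p_5 = 1·3872926 + 110459 = 3983385, q_5 = 1·124751 + 3558 = 128309 → 3983385/128309
APPEND 24: p_6 = 24·3983385 + 3872926 = 99474166, q_6 = 24·128309 + 124751 = 3204167 → 99474166/3204167
APPEND 32: p_7 = 32·99474166 + 3983385 = 3187156697, q_7 = 32·3204167 + 128309 = 102661653 → 3187156697/102661653
APPEND 22: p_8 = 22·3187156697 + 99474166 = 70216921500, q_8 = 22·102661653 + 3204167 = 2261760533 → 70216921500/2261760533
APPEND 48: p_9 = 48·70216921500 + 3187156697 = 3373599388697, q_9 = 48·2261760533 + 102661653 = 108667167237 → 3373599388697/108667167237
APPEND 12: p_10 = 12·3373599388697 + 70216921500 = 40553409585864, q_10 = 12·108667167237 + 2261760533 = 1306267767377 → 40553409585864/1306267767377
APPEND 2: p_11 = 2·40553409585864 + 3373599388697 = 84480418560425, q_11 = 2·1306267767377 + 108667167237 = 2721202701991 → 84480418560425/2721202701991
APPEND 47: p_12 = 47·84480418560425 + 40553409585864 = 4011133081925839, q_12 = 47·2721202701991 + 1306267767377 = 129202794760954 → 4011133081925839/129202794760954
APPEND 13: p_13 = 13·4011133081925839 + 84480418560425 = 52229210483596332, q_13 = 13·129202794760954 + 2721202701991 = 1682357534594393 → 52229210483596332/1682357534594393
APPEND 48: p_14 = 48·52229210483596332 + 4011133081925839 = 2511013236294549775, q_14 = 48·1682357534594393 + 129202794760954 = 80882364455291818 → 2511013236294549775/80882364455291818

31/1
683/22
6861/221
3983385/128309
99474166/3204167
70216921500/2261760533
3373599388697/108667167237
40553409585864/1306267767377
84480418560425/2721202701991
4011133081925839/129202794760954
2511013236294549775/80882364455291818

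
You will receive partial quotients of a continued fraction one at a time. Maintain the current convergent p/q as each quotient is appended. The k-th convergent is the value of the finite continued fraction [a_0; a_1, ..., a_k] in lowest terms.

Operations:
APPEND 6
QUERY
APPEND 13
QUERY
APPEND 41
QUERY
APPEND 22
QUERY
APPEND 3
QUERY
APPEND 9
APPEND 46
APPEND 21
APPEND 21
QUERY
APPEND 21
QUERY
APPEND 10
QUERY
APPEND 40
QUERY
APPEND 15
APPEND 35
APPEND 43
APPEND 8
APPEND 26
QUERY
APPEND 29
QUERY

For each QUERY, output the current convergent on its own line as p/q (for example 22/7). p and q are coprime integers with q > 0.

6/1
79/13
3245/534
71469/11761
217652/35817
41419651145/6816053356
871780580616/143460960871
8759225457305/1441425662066
351240798872816/57800487443511
1669041838495824263488/274658958009045611027
48466100970767418914907/7975623189523464625751

APPEND 6: p_0 = 6·1 + 0 = 6, q_0 = 6·0 + 1 = 1 → 6/1
APPEND 13: p_1 = 13·6 + 1 = 79, q_1 = 13·1 + 0 = 13 → 79/13
APPEND 41: p_2 = 41·79 + 6 = 3245, q_2 = 41·13 + 1 = 534 → 3245/534
APPEND 22: p_3 = 22·3245 + 79 = 71469, q_3 = 22·534 + 13 = 11761 → 71469/11761
APPEND 3: p_4 = 3·71469 + 3245 = 217652, q_4 = 3·11761 + 534 = 35817 → 217652/35817
APPEND 9: p_5 = 9·217652 + 71469 = 2030337, q_5 = 9·35817 + 11761 = 334114 → 2030337/334114
APPEND 46: p_6 = 46·2030337 + 217652 = 93613154, q_6 = 46·334114 + 35817 = 15405061 → 93613154/15405061
APPEND 21: p_7 = 21·93613154 + 2030337 = 1967906571, q_7 = 21·15405061 + 334114 = 323840395 → 1967906571/323840395
APPEND 21: p_8 = 21·1967906571 + 93613154 = 41419651145, q_8 = 21·323840395 + 15405061 = 6816053356 → 41419651145/6816053356
APPEND 21: p_9 = 21·41419651145 + 1967906571 = 871780580616, q_9 = 21·6816053356 + 323840395 = 143460960871 → 871780580616/143460960871
APPEND 10: p_10 = 10·871780580616 + 41419651145 = 8759225457305, q_10 = 10·143460960871 + 6816053356 = 1441425662066 → 8759225457305/1441425662066
APPEND 40: p_11 = 40·8759225457305 + 871780580616 = 351240798872816, q_11 = 40·1441425662066 + 143460960871 = 57800487443511 → 351240798872816/57800487443511
APPEND 15: p_12 = 15·351240798872816 + 8759225457305 = 5277371208549545, q_12 = 15·57800487443511 + 1441425662066 = 868448737314731 → 5277371208549545/868448737314731
APPEND 35: p_13 = 35·5277371208549545 + 351240798872816 = 185059233098106891, q_13 = 35·868448737314731 + 57800487443511 = 30453506293459096 → 185059233098106891/30453506293459096
APPEND 43: p_14 = 43·185059233098106891 + 5277371208549545 = 7962824394427145858, q_14 = 43·30453506293459096 + 868448737314731 = 1310369219356055859 → 7962824394427145858/1310369219356055859
APPEND 8: p_15 = 8·7962824394427145858 + 185059233098106891 = 63887654388515273755, q_15 = 8·1310369219356055859 + 30453506293459096 = 10513407261141905968 → 63887654388515273755/10513407261141905968
APPEND 26: p_16 = 26·63887654388515273755 + 7962824394427145858 = 1669041838495824263488, q_16 = 26·10513407261141905968 + 1310369219356055859 = 274658958009045611027 → 1669041838495824263488/274658958009045611027
APPEND 29: p_17 = 29·1669041838495824263488 + 63887654388515273755 = 48466100970767418914907, q_17 = 29·274658958009045611027 + 10513407261141905968 = 7975623189523464625751 → 48466100970767418914907/7975623189523464625751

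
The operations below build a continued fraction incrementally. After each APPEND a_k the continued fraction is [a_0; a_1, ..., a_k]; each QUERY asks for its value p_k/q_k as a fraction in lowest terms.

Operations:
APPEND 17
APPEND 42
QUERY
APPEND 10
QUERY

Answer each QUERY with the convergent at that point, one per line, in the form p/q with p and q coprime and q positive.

715/42
7167/421

APPEND 17: p_0 = 17·1 + 0 = 17, q_0 = 17·0 + 1 = 1 → 17/1
APPEND 42: p_1 = 42·17 + 1 = 715, q_1 = 42·1 + 0 = 42 → 715/42
APPEND 10: p_2 = 10·715 + 17 = 7167, q_2 = 10·42 + 1 = 421 → 7167/421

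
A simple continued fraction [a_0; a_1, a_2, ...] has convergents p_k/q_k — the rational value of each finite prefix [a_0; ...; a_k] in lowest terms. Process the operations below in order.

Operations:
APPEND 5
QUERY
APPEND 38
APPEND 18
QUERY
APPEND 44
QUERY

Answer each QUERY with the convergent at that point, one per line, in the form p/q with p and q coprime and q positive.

APPEND 5: p_0 = 5·1 + 0 = 5, q_0 = 5·0 + 1 = 1 → 5/1
APPEND 38: p_1 = 38·5 + 1 = 191, q_1 = 38·1 + 0 = 38 → 191/38
APPEND 18: p_2 = 18·191 + 5 = 3443, q_2 = 18·38 + 1 = 685 → 3443/685
APPEND 44: p_3 = 44·3443 + 191 = 151683, q_3 = 44·685 + 38 = 30178 → 151683/30178

5/1
3443/685
151683/30178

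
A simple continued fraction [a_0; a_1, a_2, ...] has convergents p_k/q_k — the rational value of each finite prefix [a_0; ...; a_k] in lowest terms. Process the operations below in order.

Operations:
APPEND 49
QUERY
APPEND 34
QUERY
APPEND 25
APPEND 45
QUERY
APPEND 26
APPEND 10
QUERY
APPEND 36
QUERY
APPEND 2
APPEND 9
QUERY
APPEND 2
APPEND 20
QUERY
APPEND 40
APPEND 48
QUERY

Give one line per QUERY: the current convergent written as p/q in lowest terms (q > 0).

APPEND 49: p_0 = 49·1 + 0 = 49, q_0 = 49·0 + 1 = 1 → 49/1
APPEND 34: p_1 = 34·49 + 1 = 1667, q_1 = 34·1 + 0 = 34 → 1667/34
APPEND 25: p_2 = 25·1667 + 49 = 41724, q_2 = 25·34 + 1 = 851 → 41724/851
APPEND 45: p_3 = 45·41724 + 1667 = 1879247, q_3 = 45·851 + 34 = 38329 → 1879247/38329
APPEND 26: p_4 = 26·1879247 + 41724 = 48902146, q_4 = 26·38329 + 851 = 997405 → 48902146/997405
APPEND 10: p_5 = 10·48902146 + 1879247 = 490900707, q_5 = 10·997405 + 38329 = 10012379 → 490900707/10012379
APPEND 36: p_6 = 36·490900707 + 48902146 = 17721327598, q_6 = 36·10012379 + 997405 = 361443049 → 17721327598/361443049
APPEND 2: p_7 = 2·17721327598 + 490900707 = 35933555903, q_7 = 2·361443049 + 10012379 = 732898477 → 35933555903/732898477
APPEND 9: p_8 = 9·35933555903 + 17721327598 = 341123330725, q_8 = 9·732898477 + 361443049 = 6957529342 → 341123330725/6957529342
APPEND 2: p_9 = 2·341123330725 + 35933555903 = 718180217353, q_9 = 2·6957529342 + 732898477 = 14647957161 → 718180217353/14647957161
APPEND 20: p_10 = 20·718180217353 + 341123330725 = 14704727677785, q_10 = 20·14647957161 + 6957529342 = 299916672562 → 14704727677785/299916672562
APPEND 40: p_11 = 40·14704727677785 + 718180217353 = 588907287328753, q_11 = 40·299916672562 + 14647957161 = 12011314859641 → 588907287328753/12011314859641
APPEND 48: p_12 = 48·588907287328753 + 14704727677785 = 28282254519457929, q_12 = 48·12011314859641 + 299916672562 = 576843029935330 → 28282254519457929/576843029935330

49/1
1667/34
1879247/38329
490900707/10012379
17721327598/361443049
341123330725/6957529342
14704727677785/299916672562
28282254519457929/576843029935330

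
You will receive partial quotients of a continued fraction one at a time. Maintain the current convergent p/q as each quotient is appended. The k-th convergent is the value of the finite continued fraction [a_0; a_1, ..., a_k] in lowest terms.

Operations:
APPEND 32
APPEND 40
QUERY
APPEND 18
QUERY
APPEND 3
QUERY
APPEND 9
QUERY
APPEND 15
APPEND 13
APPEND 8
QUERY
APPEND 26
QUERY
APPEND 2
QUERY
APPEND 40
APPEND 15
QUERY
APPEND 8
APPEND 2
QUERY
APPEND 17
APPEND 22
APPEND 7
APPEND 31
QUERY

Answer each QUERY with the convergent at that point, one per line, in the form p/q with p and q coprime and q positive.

1281/40
23090/721
70551/2203
658049/20548
1049099422/32758799
27406479739/855784821
55862058900/1744328441
33984194594985/1061178165356
582255085786223/18181286655974
49229453489123122684/1537221104035679341

APPEND 32: p_0 = 32·1 + 0 = 32, q_0 = 32·0 + 1 = 1 → 32/1
APPEND 40: p_1 = 40·32 + 1 = 1281, q_1 = 40·1 + 0 = 40 → 1281/40
APPEND 18: p_2 = 18·1281 + 32 = 23090, q_2 = 18·40 + 1 = 721 → 23090/721
APPEND 3: p_3 = 3·23090 + 1281 = 70551, q_3 = 3·721 + 40 = 2203 → 70551/2203
APPEND 9: p_4 = 9·70551 + 23090 = 658049, q_4 = 9·2203 + 721 = 20548 → 658049/20548
APPEND 15: p_5 = 15·658049 + 70551 = 9941286, q_5 = 15·20548 + 2203 = 310423 → 9941286/310423
APPEND 13: p_6 = 13·9941286 + 658049 = 129894767, q_6 = 13·310423 + 20548 = 4056047 → 129894767/4056047
APPEND 8: p_7 = 8·129894767 + 9941286 = 1049099422, q_7 = 8·4056047 + 310423 = 32758799 → 1049099422/32758799
APPEND 26: p_8 = 26·1049099422 + 129894767 = 27406479739, q_8 = 26·32758799 + 4056047 = 855784821 → 27406479739/855784821
APPEND 2: p_9 = 2·27406479739 + 1049099422 = 55862058900, q_9 = 2·855784821 + 32758799 = 1744328441 → 55862058900/1744328441
APPEND 40: p_10 = 40·55862058900 + 27406479739 = 2261888835739, q_10 = 40·1744328441 + 855784821 = 70628922461 → 2261888835739/70628922461
APPEND 15: p_11 = 15·2261888835739 + 55862058900 = 33984194594985, q_11 = 15·70628922461 + 1744328441 = 1061178165356 → 33984194594985/1061178165356
APPEND 8: p_12 = 8·33984194594985 + 2261888835739 = 274135445595619, q_12 = 8·1061178165356 + 70628922461 = 8560054245309 → 274135445595619/8560054245309
APPEND 2: p_13 = 2·274135445595619 + 33984194594985 = 582255085786223, q_13 = 2·8560054245309 + 1061178165356 = 18181286655974 → 582255085786223/18181286655974
APPEND 17: p_14 = 17·582255085786223 + 274135445595619 = 10172471903961410, q_14 = 17·18181286655974 + 8560054245309 = 317641927396867 → 10172471903961410/317641927396867
APPEND 22: p_15 = 22·10172471903961410 + 582255085786223 = 224376636972937243, q_15 = 22·317641927396867 + 18181286655974 = 7006303689387048 → 224376636972937243/7006303689387048
APPEND 7: p_16 = 7·224376636972937243 + 10172471903961410 = 1580808930714522111, q_16 = 7·7006303689387048 + 317641927396867 = 49361767753106203 → 1580808930714522111/49361767753106203
APPEND 31: p_17 = 31·1580808930714522111 + 224376636972937243 = 49229453489123122684, q_17 = 31·49361767753106203 + 7006303689387048 = 1537221104035679341 → 49229453489123122684/1537221104035679341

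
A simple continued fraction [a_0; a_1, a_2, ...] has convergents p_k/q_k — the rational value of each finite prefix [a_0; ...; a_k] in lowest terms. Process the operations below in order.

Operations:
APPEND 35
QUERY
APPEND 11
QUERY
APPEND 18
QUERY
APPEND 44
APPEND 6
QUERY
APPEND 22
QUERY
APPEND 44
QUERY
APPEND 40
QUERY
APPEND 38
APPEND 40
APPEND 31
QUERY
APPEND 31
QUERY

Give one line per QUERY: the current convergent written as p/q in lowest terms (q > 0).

APPEND 35: p_0 = 35·1 + 0 = 35, q_0 = 35·0 + 1 = 1 → 35/1
APPEND 11: p_1 = 11·35 + 1 = 386, q_1 = 11·1 + 0 = 11 → 386/11
APPEND 18: p_2 = 18·386 + 35 = 6983, q_2 = 18·11 + 1 = 199 → 6983/199
APPEND 44: p_3 = 44·6983 + 386 = 307638, q_3 = 44·199 + 11 = 8767 → 307638/8767
APPEND 6: p_4 = 6·307638 + 6983 = 1852811, q_4 = 6·8767 + 199 = 52801 → 1852811/52801
APPEND 22: p_5 = 22·1852811 + 307638 = 41069480, q_5 = 22·52801 + 8767 = 1170389 → 41069480/1170389
APPEND 44: p_6 = 44·41069480 + 1852811 = 1808909931, q_6 = 44·1170389 + 52801 = 51549917 → 1808909931/51549917
APPEND 40: p_7 = 40·1808909931 + 41069480 = 72397466720, q_7 = 40·51549917 + 1170389 = 2063167069 → 72397466720/2063167069
APPEND 38: p_8 = 38·72397466720 + 1808909931 = 2752912645291, q_8 = 38·2063167069 + 51549917 = 78451898539 → 2752912645291/78451898539
APPEND 40: p_9 = 40·2752912645291 + 72397466720 = 110188903278360, q_9 = 40·78451898539 + 2063167069 = 3140139108629 → 110188903278360/3140139108629
APPEND 31: p_10 = 31·110188903278360 + 2752912645291 = 3418608914274451, q_10 = 31·3140139108629 + 78451898539 = 97422764266038 → 3418608914274451/97422764266038
APPEND 31: p_11 = 31·3418608914274451 + 110188903278360 = 106087065245786341, q_11 = 31·97422764266038 + 3140139108629 = 3023245831355807 → 106087065245786341/3023245831355807

35/1
386/11
6983/199
1852811/52801
41069480/1170389
1808909931/51549917
72397466720/2063167069
3418608914274451/97422764266038
106087065245786341/3023245831355807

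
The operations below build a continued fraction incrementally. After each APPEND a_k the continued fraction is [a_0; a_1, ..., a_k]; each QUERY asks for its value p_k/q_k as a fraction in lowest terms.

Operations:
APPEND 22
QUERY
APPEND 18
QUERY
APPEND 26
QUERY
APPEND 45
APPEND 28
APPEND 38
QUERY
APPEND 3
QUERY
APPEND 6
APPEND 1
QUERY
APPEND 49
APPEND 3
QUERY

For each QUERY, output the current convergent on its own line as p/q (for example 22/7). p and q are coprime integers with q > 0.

22/1
397/18
10344/469
496552077/22513817
1502711131/68133364
11015529994/499447365
1658836895701/75212152023

APPEND 22: p_0 = 22·1 + 0 = 22, q_0 = 22·0 + 1 = 1 → 22/1
APPEND 18: p_1 = 18·22 + 1 = 397, q_1 = 18·1 + 0 = 18 → 397/18
APPEND 26: p_2 = 26·397 + 22 = 10344, q_2 = 26·18 + 1 = 469 → 10344/469
APPEND 45: p_3 = 45·10344 + 397 = 465877, q_3 = 45·469 + 18 = 21123 → 465877/21123
APPEND 28: p_4 = 28·465877 + 10344 = 13054900, q_4 = 28·21123 + 469 = 591913 → 13054900/591913
APPEND 38: p_5 = 38·13054900 + 465877 = 496552077, q_5 = 38·591913 + 21123 = 22513817 → 496552077/22513817
APPEND 3: p_6 = 3·496552077 + 13054900 = 1502711131, q_6 = 3·22513817 + 591913 = 68133364 → 1502711131/68133364
APPEND 6: p_7 = 6·1502711131 + 496552077 = 9512818863, q_7 = 6·68133364 + 22513817 = 431314001 → 9512818863/431314001
APPEND 1: p_8 = 1·9512818863 + 1502711131 = 11015529994, q_8 = 1·431314001 + 68133364 = 499447365 → 11015529994/499447365
APPEND 49: p_9 = 49·11015529994 + 9512818863 = 549273788569, q_9 = 49·499447365 + 431314001 = 24904234886 → 549273788569/24904234886
APPEND 3: p_10 = 3·549273788569 + 11015529994 = 1658836895701, q_10 = 3·24904234886 + 499447365 = 75212152023 → 1658836895701/75212152023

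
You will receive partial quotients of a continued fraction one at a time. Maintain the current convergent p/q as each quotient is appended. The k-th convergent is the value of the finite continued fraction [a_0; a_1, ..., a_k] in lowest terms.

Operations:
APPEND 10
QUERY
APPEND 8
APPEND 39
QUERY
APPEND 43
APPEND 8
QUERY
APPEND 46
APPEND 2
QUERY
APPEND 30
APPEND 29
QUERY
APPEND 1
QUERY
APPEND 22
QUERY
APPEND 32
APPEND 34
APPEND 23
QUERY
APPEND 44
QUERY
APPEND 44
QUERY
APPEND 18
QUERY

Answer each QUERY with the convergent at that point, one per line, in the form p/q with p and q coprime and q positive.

10/1
3169/313
1093953/108049
102010325/10075491
90314280469/8920280570
93425048405/9227529021
2145665345379/211925919032
53884293009661056/5322115278626971
2373248698437849965/234404173321399286
104476827024275059516/10319105741420195555
1882956135135388921253/185978307518884919276

APPEND 10: p_0 = 10·1 + 0 = 10, q_0 = 10·0 + 1 = 1 → 10/1
APPEND 8: p_1 = 8·10 + 1 = 81, q_1 = 8·1 + 0 = 8 → 81/8
APPEND 39: p_2 = 39·81 + 10 = 3169, q_2 = 39·8 + 1 = 313 → 3169/313
APPEND 43: p_3 = 43·3169 + 81 = 136348, q_3 = 43·313 + 8 = 13467 → 136348/13467
APPEND 8: p_4 = 8·136348 + 3169 = 1093953, q_4 = 8·13467 + 313 = 108049 → 1093953/108049
APPEND 46: p_5 = 46·1093953 + 136348 = 50458186, q_5 = 46·108049 + 13467 = 4983721 → 50458186/4983721
APPEND 2: p_6 = 2·50458186 + 1093953 = 102010325, q_6 = 2·4983721 + 108049 = 10075491 → 102010325/10075491
APPEND 30: p_7 = 30·102010325 + 50458186 = 3110767936, q_7 = 30·10075491 + 4983721 = 307248451 → 3110767936/307248451
APPEND 29: p_8 = 29·3110767936 + 102010325 = 90314280469, q_8 = 29·307248451 + 10075491 = 8920280570 → 90314280469/8920280570
APPEND 1: p_9 = 1·90314280469 + 3110767936 = 93425048405, q_9 = 1·8920280570 + 307248451 = 9227529021 → 93425048405/9227529021
APPEND 22: p_10 = 22·93425048405 + 90314280469 = 2145665345379, q_10 = 22·9227529021 + 8920280570 = 211925919032 → 2145665345379/211925919032
APPEND 32: p_11 = 32·2145665345379 + 93425048405 = 68754716100533, q_11 = 32·211925919032 + 9227529021 = 6790856938045 → 68754716100533/6790856938045
APPEND 34: p_12 = 34·68754716100533 + 2145665345379 = 2339806012763501, q_12 = 34·6790856938045 + 211925919032 = 231101061812562 → 2339806012763501/231101061812562
APPEND 23: p_13 = 23·2339806012763501 + 68754716100533 = 53884293009661056, q_13 = 23·231101061812562 + 6790856938045 = 5322115278626971 → 53884293009661056/5322115278626971
APPEND 44: p_14 = 44·53884293009661056 + 2339806012763501 = 2373248698437849965, q_14 = 44·5322115278626971 + 231101061812562 = 234404173321399286 → 2373248698437849965/234404173321399286
APPEND 44: p_15 = 44·2373248698437849965 + 53884293009661056 = 104476827024275059516, q_15 = 44·234404173321399286 + 5322115278626971 = 10319105741420195555 → 104476827024275059516/10319105741420195555
APPEND 18: p_16 = 18·104476827024275059516 + 2373248698437849965 = 1882956135135388921253, q_16 = 18·10319105741420195555 + 234404173321399286 = 185978307518884919276 → 1882956135135388921253/185978307518884919276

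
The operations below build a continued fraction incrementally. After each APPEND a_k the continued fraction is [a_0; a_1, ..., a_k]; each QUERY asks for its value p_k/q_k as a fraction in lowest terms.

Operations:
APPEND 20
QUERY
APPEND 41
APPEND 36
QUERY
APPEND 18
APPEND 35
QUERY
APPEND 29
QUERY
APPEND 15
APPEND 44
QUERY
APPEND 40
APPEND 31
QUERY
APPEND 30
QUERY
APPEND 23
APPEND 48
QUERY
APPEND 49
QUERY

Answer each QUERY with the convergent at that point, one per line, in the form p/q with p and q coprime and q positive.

APPEND 20: p_0 = 20·1 + 0 = 20, q_0 = 20·0 + 1 = 1 → 20/1
APPEND 41: p_1 = 41·20 + 1 = 821, q_1 = 41·1 + 0 = 41 → 821/41
APPEND 36: p_2 = 36·821 + 20 = 29576, q_2 = 36·41 + 1 = 1477 → 29576/1477
APPEND 18: p_3 = 18·29576 + 821 = 533189, q_3 = 18·1477 + 41 = 26627 → 533189/26627
APPEND 35: p_4 = 35·533189 + 29576 = 18691191, q_4 = 35·26627 + 1477 = 933422 → 18691191/933422
APPEND 29: p_5 = 29·18691191 + 533189 = 542577728, q_5 = 29·933422 + 26627 = 27095865 → 542577728/27095865
APPEND 15: p_6 = 15·542577728 + 18691191 = 8157357111, q_6 = 15·27095865 + 933422 = 407371397 → 8157357111/407371397
APPEND 44: p_7 = 44·8157357111 + 542577728 = 359466290612, q_7 = 44·407371397 + 27095865 = 17951437333 → 359466290612/17951437333
APPEND 40: p_8 = 40·359466290612 + 8157357111 = 14386808981591, q_8 = 40·17951437333 + 407371397 = 718464864717 → 14386808981591/718464864717
APPEND 31: p_9 = 31·14386808981591 + 359466290612 = 446350544719933, q_9 = 31·718464864717 + 17951437333 = 22290362243560 → 446350544719933/22290362243560
APPEND 30: p_10 = 30·446350544719933 + 14386808981591 = 13404903150579581, q_10 = 30·22290362243560 + 718464864717 = 669429332171517 → 13404903150579581/669429332171517
APPEND 23: p_11 = 23·13404903150579581 + 446350544719933 = 308759123008050296, q_11 = 23·669429332171517 + 22290362243560 = 15419165002188451 → 308759123008050296/15419165002188451
APPEND 48: p_12 = 48·308759123008050296 + 13404903150579581 = 14833842807536993789, q_12 = 48·15419165002188451 + 669429332171517 = 740789349437217165 → 14833842807536993789/740789349437217165
APPEND 49: p_13 = 49·14833842807536993789 + 308759123008050296 = 727167056692320745957, q_13 = 49·740789349437217165 + 15419165002188451 = 36314097287425829536 → 727167056692320745957/36314097287425829536

20/1
29576/1477
18691191/933422
542577728/27095865
359466290612/17951437333
446350544719933/22290362243560
13404903150579581/669429332171517
14833842807536993789/740789349437217165
727167056692320745957/36314097287425829536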